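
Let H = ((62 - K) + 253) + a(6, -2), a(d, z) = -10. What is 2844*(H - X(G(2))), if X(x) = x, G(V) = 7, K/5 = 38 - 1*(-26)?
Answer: -62568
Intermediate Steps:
K = 320 (K = 5*(38 - 1*(-26)) = 5*(38 + 26) = 5*64 = 320)
H = -15 (H = ((62 - 1*320) + 253) - 10 = ((62 - 320) + 253) - 10 = (-258 + 253) - 10 = -5 - 10 = -15)
2844*(H - X(G(2))) = 2844*(-15 - 1*7) = 2844*(-15 - 7) = 2844*(-22) = -62568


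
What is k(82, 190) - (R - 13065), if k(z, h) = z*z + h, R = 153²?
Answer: -3430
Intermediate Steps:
R = 23409
k(z, h) = h + z² (k(z, h) = z² + h = h + z²)
k(82, 190) - (R - 13065) = (190 + 82²) - (23409 - 13065) = (190 + 6724) - 1*10344 = 6914 - 10344 = -3430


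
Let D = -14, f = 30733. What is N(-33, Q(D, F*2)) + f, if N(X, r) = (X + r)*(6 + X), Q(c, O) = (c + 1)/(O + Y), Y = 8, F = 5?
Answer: 63287/2 ≈ 31644.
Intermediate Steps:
Q(c, O) = (1 + c)/(8 + O) (Q(c, O) = (c + 1)/(O + 8) = (1 + c)/(8 + O))
N(X, r) = (6 + X)*(X + r)
N(-33, Q(D, F*2)) + f = ((-33)**2 + 6*(-33) + 6*((1 - 14)/(8 + 5*2)) - 33*(1 - 14)/(8 + 5*2)) + 30733 = (1089 - 198 + 6*(-13/(8 + 10)) - 33*(-13)/(8 + 10)) + 30733 = (1089 - 198 + 6*(-13/18) - 33*(-13)/18) + 30733 = (1089 - 198 + 6*((1/18)*(-13)) - 11*(-13)/6) + 30733 = (1089 - 198 + 6*(-13/18) - 33*(-13/18)) + 30733 = (1089 - 198 - 13/3 + 143/6) + 30733 = 1821/2 + 30733 = 63287/2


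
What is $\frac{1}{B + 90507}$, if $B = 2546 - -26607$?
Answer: $\frac{1}{119660} \approx 8.357 \cdot 10^{-6}$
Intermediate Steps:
$B = 29153$ ($B = 2546 + 26607 = 29153$)
$\frac{1}{B + 90507} = \frac{1}{29153 + 90507} = \frac{1}{119660}$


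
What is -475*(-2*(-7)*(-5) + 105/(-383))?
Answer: 12784625/383 ≈ 33380.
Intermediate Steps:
-475*(-2*(-7)*(-5) + 105/(-383)) = -475*(14*(-5) + 105*(-1/383)) = -475*(-70 - 105/383) = -475*(-26915/383) = 12784625/383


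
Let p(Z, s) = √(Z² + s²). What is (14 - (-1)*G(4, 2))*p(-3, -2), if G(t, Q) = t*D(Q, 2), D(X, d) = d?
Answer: 22*√13 ≈ 79.322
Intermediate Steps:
G(t, Q) = 2*t (G(t, Q) = t*2 = 2*t)
(14 - (-1)*G(4, 2))*p(-3, -2) = (14 - (-1)*2*4)*√((-3)² + (-2)²) = (14 - (-1)*8)*√(9 + 4) = (14 - 1*(-8))*√13 = (14 + 8)*√13 = 22*√13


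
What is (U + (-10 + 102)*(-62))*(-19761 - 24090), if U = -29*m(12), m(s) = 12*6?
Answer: 341686992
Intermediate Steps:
m(s) = 72
U = -2088 (U = -29*72 = -2088)
(U + (-10 + 102)*(-62))*(-19761 - 24090) = (-2088 + (-10 + 102)*(-62))*(-19761 - 24090) = (-2088 + 92*(-62))*(-43851) = (-2088 - 5704)*(-43851) = -7792*(-43851) = 341686992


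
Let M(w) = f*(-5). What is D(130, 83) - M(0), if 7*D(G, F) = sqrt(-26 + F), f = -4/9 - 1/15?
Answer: -23/9 + sqrt(57)/7 ≈ -1.4770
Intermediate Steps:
f = -23/45 (f = -4*1/9 - 1*1/15 = -4/9 - 1/15 = -23/45 ≈ -0.51111)
D(G, F) = sqrt(-26 + F)/7
M(w) = 23/9 (M(w) = -23/45*(-5) = 23/9)
D(130, 83) - M(0) = sqrt(-26 + 83)/7 - 1*23/9 = sqrt(57)/7 - 23/9 = -23/9 + sqrt(57)/7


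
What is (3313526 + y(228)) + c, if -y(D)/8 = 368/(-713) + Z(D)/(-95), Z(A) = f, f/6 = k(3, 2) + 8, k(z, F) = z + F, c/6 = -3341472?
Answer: -49285444666/2945 ≈ -1.6735e+7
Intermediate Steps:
c = -20048832 (c = 6*(-3341472) = -20048832)
k(z, F) = F + z
f = 78 (f = 6*((2 + 3) + 8) = 6*(5 + 8) = 6*13 = 78)
Z(A) = 78
y(D) = 31504/2945 (y(D) = -8*(368/(-713) + 78/(-95)) = -8*(368*(-1/713) + 78*(-1/95)) = -8*(-16/31 - 78/95) = -8*(-3938/2945) = 31504/2945)
(3313526 + y(228)) + c = (3313526 + 31504/2945) - 20048832 = 9758365574/2945 - 20048832 = -49285444666/2945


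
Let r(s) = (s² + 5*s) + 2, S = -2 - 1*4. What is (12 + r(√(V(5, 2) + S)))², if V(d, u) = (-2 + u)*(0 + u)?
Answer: -86 + 80*I*√6 ≈ -86.0 + 195.96*I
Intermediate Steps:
V(d, u) = u*(-2 + u) (V(d, u) = (-2 + u)*u = u*(-2 + u))
S = -6 (S = -2 - 4 = -6)
r(s) = 2 + s² + 5*s
(12 + r(√(V(5, 2) + S)))² = (12 + (2 + (√(2*(-2 + 2) - 6))² + 5*√(2*(-2 + 2) - 6)))² = (12 + (2 + (√(2*0 - 6))² + 5*√(2*0 - 6)))² = (12 + (2 + (√(0 - 6))² + 5*√(0 - 6)))² = (12 + (2 + (√(-6))² + 5*√(-6)))² = (12 + (2 + (I*√6)² + 5*(I*√6)))² = (12 + (2 - 6 + 5*I*√6))² = (12 + (-4 + 5*I*√6))² = (8 + 5*I*√6)²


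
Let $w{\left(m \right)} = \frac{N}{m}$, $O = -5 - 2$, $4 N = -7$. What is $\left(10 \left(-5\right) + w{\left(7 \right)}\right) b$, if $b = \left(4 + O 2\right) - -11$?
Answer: $- \frac{201}{4} \approx -50.25$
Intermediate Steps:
$N = - \frac{7}{4}$ ($N = \frac{1}{4} \left(-7\right) = - \frac{7}{4} \approx -1.75$)
$O = -7$
$w{\left(m \right)} = - \frac{7}{4 m}$
$b = 1$ ($b = \left(4 - 14\right) - -11 = \left(4 - 14\right) + 11 = -10 + 11 = 1$)
$\left(10 \left(-5\right) + w{\left(7 \right)}\right) b = \left(10 \left(-5\right) - \frac{7}{4 \cdot 7}\right) 1 = \left(-50 - \frac{1}{4}\right) 1 = \left(- \frac{201}{4}\right) 1 = - \frac{201}{4}$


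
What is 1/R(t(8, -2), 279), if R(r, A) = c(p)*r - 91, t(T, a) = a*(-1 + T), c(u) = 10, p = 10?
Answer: -1/231 ≈ -0.0043290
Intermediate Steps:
R(r, A) = -91 + 10*r (R(r, A) = 10*r - 91 = -91 + 10*r)
1/R(t(8, -2), 279) = 1/(-91 + 10*(-2*(-1 + 8))) = 1/(-91 + 10*(-2*7)) = 1/(-91 + 10*(-14)) = 1/(-91 - 140) = 1/(-231) = -1/231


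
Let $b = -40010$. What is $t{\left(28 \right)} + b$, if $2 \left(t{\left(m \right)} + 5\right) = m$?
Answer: $-40001$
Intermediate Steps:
$t{\left(m \right)} = -5 + \frac{m}{2}$
$t{\left(28 \right)} + b = \left(-5 + \frac{1}{2} \cdot 28\right) - 40010 = \left(-5 + 14\right) - 40010 = 9 - 40010 = -40001$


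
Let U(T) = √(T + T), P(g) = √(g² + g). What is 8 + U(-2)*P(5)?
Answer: 8 + 2*I*√30 ≈ 8.0 + 10.954*I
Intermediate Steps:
P(g) = √(g + g²)
U(T) = √2*√T (U(T) = √(2*T) = √2*√T)
8 + U(-2)*P(5) = 8 + (√2*√(-2))*√(5*(1 + 5)) = 8 + (√2*(I*√2))*√(5*6) = 8 + (2*I)*√30 = 8 + 2*I*√30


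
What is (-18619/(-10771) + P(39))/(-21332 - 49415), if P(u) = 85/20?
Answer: -257583/3048063748 ≈ -8.4507e-5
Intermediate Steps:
P(u) = 17/4 (P(u) = 85*(1/20) = 17/4)
(-18619/(-10771) + P(39))/(-21332 - 49415) = (-18619/(-10771) + 17/4)/(-21332 - 49415) = (-18619*(-1/10771) + 17/4)/(-70747) = (18619/10771 + 17/4)*(-1/70747) = (257583/43084)*(-1/70747) = -257583/3048063748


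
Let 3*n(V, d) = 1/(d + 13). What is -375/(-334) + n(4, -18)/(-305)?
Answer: 1715959/1528050 ≈ 1.1230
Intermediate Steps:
n(V, d) = 1/(3*(13 + d)) (n(V, d) = 1/(3*(d + 13)) = 1/(3*(13 + d)))
-375/(-334) + n(4, -18)/(-305) = -375/(-334) + (1/(3*(13 - 18)))/(-305) = -375*(-1/334) + ((⅓)/(-5))*(-1/305) = 375/334 + ((⅓)*(-⅕))*(-1/305) = 375/334 - 1/15*(-1/305) = 375/334 + 1/4575 = 1715959/1528050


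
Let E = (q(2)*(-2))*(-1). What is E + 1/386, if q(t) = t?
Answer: 1545/386 ≈ 4.0026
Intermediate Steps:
E = 4 (E = (2*(-2))*(-1) = -4*(-1) = 4)
E + 1/386 = 4 + 1/386 = 1545/386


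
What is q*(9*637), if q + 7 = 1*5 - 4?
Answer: -34398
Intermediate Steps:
q = -6 (q = -7 + (1*5 - 4) = -7 + (5 - 4) = -7 + 1 = -6)
q*(9*637) = -54*637 = -6*5733 = -34398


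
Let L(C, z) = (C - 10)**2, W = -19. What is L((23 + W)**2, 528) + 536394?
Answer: 536430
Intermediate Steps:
L(C, z) = (-10 + C)**2
L((23 + W)**2, 528) + 536394 = (-10 + (23 - 19)**2)**2 + 536394 = (-10 + 4**2)**2 + 536394 = (-10 + 16)**2 + 536394 = 6**2 + 536394 = 36 + 536394 = 536430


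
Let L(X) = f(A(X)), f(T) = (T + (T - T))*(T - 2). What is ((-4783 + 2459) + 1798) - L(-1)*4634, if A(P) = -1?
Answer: -14428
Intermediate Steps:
f(T) = T*(-2 + T) (f(T) = (T + 0)*(-2 + T) = T*(-2 + T))
L(X) = 3 (L(X) = -(-2 - 1) = -1*(-3) = 3)
((-4783 + 2459) + 1798) - L(-1)*4634 = ((-4783 + 2459) + 1798) - 3*4634 = (-2324 + 1798) - 1*13902 = -526 - 13902 = -14428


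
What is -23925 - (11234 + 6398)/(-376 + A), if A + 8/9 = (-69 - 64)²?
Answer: -3727889013/155809 ≈ -23926.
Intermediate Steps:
A = 159193/9 (A = -8/9 + (-69 - 64)² = -8/9 + (-133)² = -8/9 + 17689 = 159193/9 ≈ 17688.)
-23925 - (11234 + 6398)/(-376 + A) = -23925 - (11234 + 6398)/(-376 + 159193/9) = -23925 - 17632/155809/9 = -23925 - 17632*9/155809 = -23925 - 1*158688/155809 = -23925 - 158688/155809 = -3727889013/155809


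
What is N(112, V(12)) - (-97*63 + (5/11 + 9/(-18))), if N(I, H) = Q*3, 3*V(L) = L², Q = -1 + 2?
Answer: 134509/22 ≈ 6114.0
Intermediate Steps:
Q = 1
V(L) = L²/3
N(I, H) = 3 (N(I, H) = 1*3 = 3)
N(112, V(12)) - (-97*63 + (5/11 + 9/(-18))) = 3 - (-97*63 + (5/11 + 9/(-18))) = 3 - (-6111 + (5*(1/11) + 9*(-1/18))) = 3 - (-6111 + (5/11 - ½)) = 3 - (-6111 - 1/22) = 3 - 1*(-134443/22) = 3 + 134443/22 = 134509/22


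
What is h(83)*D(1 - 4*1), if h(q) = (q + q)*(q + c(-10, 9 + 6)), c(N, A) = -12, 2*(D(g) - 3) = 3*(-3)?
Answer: -17679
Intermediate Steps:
D(g) = -3/2 (D(g) = 3 + (3*(-3))/2 = 3 + (½)*(-9) = 3 - 9/2 = -3/2)
h(q) = 2*q*(-12 + q) (h(q) = (q + q)*(q - 12) = (2*q)*(-12 + q) = 2*q*(-12 + q))
h(83)*D(1 - 4*1) = (2*83*(-12 + 83))*(-3/2) = (2*83*71)*(-3/2) = 11786*(-3/2) = -17679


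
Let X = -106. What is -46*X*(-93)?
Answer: -453468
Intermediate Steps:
-46*X*(-93) = -46*(-106)*(-93) = 4876*(-93) = -453468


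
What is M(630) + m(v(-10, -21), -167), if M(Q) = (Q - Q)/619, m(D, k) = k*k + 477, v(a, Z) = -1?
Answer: 28366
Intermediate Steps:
m(D, k) = 477 + k**2 (m(D, k) = k**2 + 477 = 477 + k**2)
M(Q) = 0 (M(Q) = 0*(1/619) = 0)
M(630) + m(v(-10, -21), -167) = 0 + (477 + (-167)**2) = 0 + (477 + 27889) = 0 + 28366 = 28366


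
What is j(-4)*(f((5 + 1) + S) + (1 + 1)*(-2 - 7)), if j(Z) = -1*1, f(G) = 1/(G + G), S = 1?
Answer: 251/14 ≈ 17.929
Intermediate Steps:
f(G) = 1/(2*G)
j(Z) = -1
j(-4)*(f((5 + 1) + S) + (1 + 1)*(-2 - 7)) = -(1/(2*((5 + 1) + 1)) + (1 + 1)*(-2 - 7)) = -(1/(2*(6 + 1)) + 2*(-9)) = -((½)/7 - 18) = -((½)*(⅐) - 18) = -(1/14 - 18) = -1*(-251/14) = 251/14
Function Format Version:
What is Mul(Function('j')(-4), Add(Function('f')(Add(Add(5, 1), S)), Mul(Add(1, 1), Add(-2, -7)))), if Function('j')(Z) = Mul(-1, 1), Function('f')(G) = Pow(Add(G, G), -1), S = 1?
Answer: Rational(251, 14) ≈ 17.929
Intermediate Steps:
Function('f')(G) = Mul(Rational(1, 2), Pow(G, -1)) (Function('f')(G) = Pow(Mul(2, G), -1) = Mul(Rational(1, 2), Pow(G, -1)))
Function('j')(Z) = -1
Mul(Function('j')(-4), Add(Function('f')(Add(Add(5, 1), S)), Mul(Add(1, 1), Add(-2, -7)))) = Mul(-1, Add(Mul(Rational(1, 2), Pow(Add(Add(5, 1), 1), -1)), Mul(Add(1, 1), Add(-2, -7)))) = Mul(-1, Add(Mul(Rational(1, 2), Pow(Add(6, 1), -1)), Mul(2, -9))) = Mul(-1, Add(Mul(Rational(1, 2), Pow(7, -1)), -18)) = Mul(-1, Add(Mul(Rational(1, 2), Rational(1, 7)), -18)) = Mul(-1, Add(Rational(1, 14), -18)) = Mul(-1, Rational(-251, 14)) = Rational(251, 14)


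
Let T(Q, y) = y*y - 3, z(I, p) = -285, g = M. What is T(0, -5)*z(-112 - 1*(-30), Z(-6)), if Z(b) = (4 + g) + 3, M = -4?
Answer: -6270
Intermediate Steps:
g = -4
Z(b) = 3 (Z(b) = (4 - 4) + 3 = 0 + 3 = 3)
T(Q, y) = -3 + y**2 (T(Q, y) = y**2 - 3 = -3 + y**2)
T(0, -5)*z(-112 - 1*(-30), Z(-6)) = (-3 + (-5)**2)*(-285) = (-3 + 25)*(-285) = 22*(-285) = -6270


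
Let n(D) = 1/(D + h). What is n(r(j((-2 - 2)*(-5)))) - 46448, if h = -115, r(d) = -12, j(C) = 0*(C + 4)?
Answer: -5898897/127 ≈ -46448.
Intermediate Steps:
j(C) = 0 (j(C) = 0*(4 + C) = 0)
n(D) = 1/(-115 + D) (n(D) = 1/(D - 115) = 1/(-115 + D))
n(r(j((-2 - 2)*(-5)))) - 46448 = 1/(-115 - 12) - 46448 = 1/(-127) - 46448 = -1/127 - 46448 = -5898897/127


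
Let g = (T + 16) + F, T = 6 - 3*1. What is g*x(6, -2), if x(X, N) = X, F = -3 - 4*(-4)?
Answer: 192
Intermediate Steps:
F = 13 (F = -3 + 16 = 13)
T = 3 (T = 6 - 3 = 3)
g = 32 (g = (3 + 16) + 13 = 19 + 13 = 32)
g*x(6, -2) = 32*6 = 192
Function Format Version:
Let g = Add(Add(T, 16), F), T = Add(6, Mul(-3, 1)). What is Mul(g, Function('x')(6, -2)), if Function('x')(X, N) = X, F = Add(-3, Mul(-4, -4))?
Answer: 192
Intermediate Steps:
F = 13 (F = Add(-3, 16) = 13)
T = 3 (T = Add(6, -3) = 3)
g = 32 (g = Add(Add(3, 16), 13) = Add(19, 13) = 32)
Mul(g, Function('x')(6, -2)) = Mul(32, 6) = 192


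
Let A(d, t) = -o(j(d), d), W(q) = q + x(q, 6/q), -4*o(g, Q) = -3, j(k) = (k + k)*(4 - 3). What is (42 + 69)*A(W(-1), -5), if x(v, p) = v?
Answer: -333/4 ≈ -83.250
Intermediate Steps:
j(k) = 2*k (j(k) = (2*k)*1 = 2*k)
o(g, Q) = 3/4 (o(g, Q) = -1/4*(-3) = 3/4)
W(q) = 2*q (W(q) = q + q = 2*q)
A(d, t) = -3/4 (A(d, t) = -1*3/4 = -3/4)
(42 + 69)*A(W(-1), -5) = (42 + 69)*(-3/4) = 111*(-3/4) = -333/4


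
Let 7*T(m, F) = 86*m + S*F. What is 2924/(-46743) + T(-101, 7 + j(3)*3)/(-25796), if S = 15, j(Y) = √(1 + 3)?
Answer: -18728245/1205782428 ≈ -0.015532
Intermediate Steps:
j(Y) = 2 (j(Y) = √4 = 2)
T(m, F) = 15*F/7 + 86*m/7 (T(m, F) = (86*m + 15*F)/7 = (15*F + 86*m)/7 = 15*F/7 + 86*m/7)
2924/(-46743) + T(-101, 7 + j(3)*3)/(-25796) = 2924/(-46743) + (15*(7 + 2*3)/7 + (86/7)*(-101))/(-25796) = 2924*(-1/46743) + (15*(7 + 6)/7 - 8686/7)*(-1/25796) = -2924/46743 + ((15/7)*13 - 8686/7)*(-1/25796) = -2924/46743 + (195/7 - 8686/7)*(-1/25796) = -2924/46743 - 1213*(-1/25796) = -2924/46743 + 1213/25796 = -18728245/1205782428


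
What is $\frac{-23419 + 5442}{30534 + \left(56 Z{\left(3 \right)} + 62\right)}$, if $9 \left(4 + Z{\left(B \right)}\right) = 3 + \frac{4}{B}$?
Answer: $- \frac{485379}{820772} \approx -0.59137$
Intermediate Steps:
$Z{\left(B \right)} = - \frac{11}{3} + \frac{4}{9 B}$ ($Z{\left(B \right)} = -4 + \frac{3 + \frac{4}{B}}{9} = -4 + \left(\frac{1}{3} + \frac{4}{9 B}\right) = - \frac{11}{3} + \frac{4}{9 B}$)
$\frac{-23419 + 5442}{30534 + \left(56 Z{\left(3 \right)} + 62\right)} = \frac{-23419 + 5442}{30534 + \left(56 \frac{4 - 99}{9 \cdot 3} + 62\right)} = - \frac{17977}{30534 + \left(56 \cdot \frac{1}{9} \cdot \frac{1}{3} \left(4 - 99\right) + 62\right)} = - \frac{17977}{30534 + \left(56 \cdot \frac{1}{9} \cdot \frac{1}{3} \left(-95\right) + 62\right)} = - \frac{17977}{30534 + \left(56 \left(- \frac{95}{27}\right) + 62\right)} = - \frac{17977}{30534 + \left(- \frac{5320}{27} + 62\right)} = - \frac{17977}{30534 - \frac{3646}{27}} = - \frac{17977}{\frac{820772}{27}} = \left(-17977\right) \frac{27}{820772} = - \frac{485379}{820772}$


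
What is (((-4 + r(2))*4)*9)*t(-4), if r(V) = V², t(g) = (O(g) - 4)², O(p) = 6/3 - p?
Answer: 0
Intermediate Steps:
O(p) = 2 - p (O(p) = 6*(⅓) - p = 2 - p)
t(g) = (-2 - g)² (t(g) = ((2 - g) - 4)² = (-2 - g)²)
(((-4 + r(2))*4)*9)*t(-4) = (((-4 + 2²)*4)*9)*(2 - 4)² = (((-4 + 4)*4)*9)*(-2)² = ((0*4)*9)*4 = (0*9)*4 = 0*4 = 0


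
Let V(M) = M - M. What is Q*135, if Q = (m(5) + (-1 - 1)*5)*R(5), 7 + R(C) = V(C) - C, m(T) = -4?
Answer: 22680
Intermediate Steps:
V(M) = 0
R(C) = -7 - C (R(C) = -7 + (0 - C) = -7 - C)
Q = 168 (Q = (-4 + (-1 - 1)*5)*(-7 - 1*5) = (-4 - 2*5)*(-7 - 5) = (-4 - 10)*(-12) = -14*(-12) = 168)
Q*135 = 168*135 = 22680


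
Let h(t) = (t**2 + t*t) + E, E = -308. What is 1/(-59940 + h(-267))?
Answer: 1/82330 ≈ 1.2146e-5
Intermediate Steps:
h(t) = -308 + 2*t**2 (h(t) = (t**2 + t*t) - 308 = (t**2 + t**2) - 308 = 2*t**2 - 308 = -308 + 2*t**2)
1/(-59940 + h(-267)) = 1/(-59940 + (-308 + 2*(-267)**2)) = 1/(-59940 + (-308 + 2*71289)) = 1/(-59940 + (-308 + 142578)) = 1/(-59940 + 142270) = 1/82330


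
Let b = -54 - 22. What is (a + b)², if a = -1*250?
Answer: 106276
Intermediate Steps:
a = -250
b = -76
(a + b)² = (-250 - 76)² = (-326)² = 106276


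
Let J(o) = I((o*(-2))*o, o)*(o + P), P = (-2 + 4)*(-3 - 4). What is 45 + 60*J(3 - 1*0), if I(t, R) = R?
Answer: -1935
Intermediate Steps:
P = -14 (P = 2*(-7) = -14)
J(o) = o*(-14 + o) (J(o) = o*(o - 14) = o*(-14 + o))
45 + 60*J(3 - 1*0) = 45 + 60*((3 - 1*0)*(-14 + (3 - 1*0))) = 45 + 60*((3 + 0)*(-14 + (3 + 0))) = 45 + 60*(3*(-14 + 3)) = 45 + 60*(3*(-11)) = 45 + 60*(-33) = 45 - 1980 = -1935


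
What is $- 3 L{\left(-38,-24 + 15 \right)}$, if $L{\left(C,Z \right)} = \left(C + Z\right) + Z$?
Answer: $168$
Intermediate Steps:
$L{\left(C,Z \right)} = C + 2 Z$
$- 3 L{\left(-38,-24 + 15 \right)} = - 3 \left(-38 + 2 \left(-24 + 15\right)\right) = - 3 \left(-38 + 2 \left(-9\right)\right) = - 3 \left(-38 - 18\right) = - 3 \left(-56\right) = \left(-1\right) \left(-168\right) = 168$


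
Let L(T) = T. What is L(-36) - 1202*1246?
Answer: -1497728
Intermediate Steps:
L(-36) - 1202*1246 = -36 - 1202*1246 = -36 - 1497692 = -1497728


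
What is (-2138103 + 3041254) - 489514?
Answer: 413637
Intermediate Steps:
(-2138103 + 3041254) - 489514 = 903151 - 489514 = 413637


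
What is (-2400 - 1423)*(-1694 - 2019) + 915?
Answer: 14195714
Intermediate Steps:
(-2400 - 1423)*(-1694 - 2019) + 915 = -3823*(-3713) + 915 = 14194799 + 915 = 14195714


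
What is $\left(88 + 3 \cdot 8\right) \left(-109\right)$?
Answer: $-12208$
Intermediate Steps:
$\left(88 + 3 \cdot 8\right) \left(-109\right) = \left(88 + 24\right) \left(-109\right) = 112 \left(-109\right) = -12208$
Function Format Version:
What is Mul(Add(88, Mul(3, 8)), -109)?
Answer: -12208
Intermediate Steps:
Mul(Add(88, Mul(3, 8)), -109) = Mul(Add(88, 24), -109) = Mul(112, -109) = -12208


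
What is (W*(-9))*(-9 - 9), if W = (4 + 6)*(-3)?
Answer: -4860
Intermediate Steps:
W = -30 (W = 10*(-3) = -30)
(W*(-9))*(-9 - 9) = (-30*(-9))*(-9 - 9) = 270*(-18) = -4860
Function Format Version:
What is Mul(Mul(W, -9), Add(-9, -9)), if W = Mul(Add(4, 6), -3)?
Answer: -4860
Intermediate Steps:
W = -30 (W = Mul(10, -3) = -30)
Mul(Mul(W, -9), Add(-9, -9)) = Mul(Mul(-30, -9), Add(-9, -9)) = Mul(270, -18) = -4860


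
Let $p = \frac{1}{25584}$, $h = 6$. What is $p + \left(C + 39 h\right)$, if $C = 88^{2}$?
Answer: $\frac{204109153}{25584} \approx 7978.0$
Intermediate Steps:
$C = 7744$
$p = \frac{1}{25584} \approx 3.9087 \cdot 10^{-5}$
$p + \left(C + 39 h\right) = \frac{1}{25584} + \left(7744 + 39 \cdot 6\right) = \frac{1}{25584} + \left(7744 + 234\right) = \frac{1}{25584} + 7978 = \frac{204109153}{25584}$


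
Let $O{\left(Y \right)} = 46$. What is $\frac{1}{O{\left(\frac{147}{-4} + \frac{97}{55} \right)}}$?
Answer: $\frac{1}{46} \approx 0.021739$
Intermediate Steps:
$\frac{1}{O{\left(\frac{147}{-4} + \frac{97}{55} \right)}} = \frac{1}{46}$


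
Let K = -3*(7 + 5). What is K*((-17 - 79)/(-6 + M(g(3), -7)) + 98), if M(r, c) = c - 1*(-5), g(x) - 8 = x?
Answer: -3960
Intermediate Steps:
g(x) = 8 + x
K = -36 (K = -3*12 = -36)
M(r, c) = 5 + c (M(r, c) = c + 5 = 5 + c)
K*((-17 - 79)/(-6 + M(g(3), -7)) + 98) = -36*((-17 - 79)/(-6 + (5 - 7)) + 98) = -36*(-96/(-6 - 2) + 98) = -36*(-96/(-8) + 98) = -36*(-96*(-⅛) + 98) = -36*(12 + 98) = -36*110 = -3960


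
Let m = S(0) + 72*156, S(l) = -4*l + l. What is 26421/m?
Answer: 8807/3744 ≈ 2.3523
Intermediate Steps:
S(l) = -3*l
m = 11232 (m = -3*0 + 72*156 = 0 + 11232 = 11232)
26421/m = 26421/11232 = 26421*(1/11232) = 8807/3744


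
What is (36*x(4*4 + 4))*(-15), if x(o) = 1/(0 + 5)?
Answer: -108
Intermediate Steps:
x(o) = ⅕ (x(o) = 1/5 = ⅕)
(36*x(4*4 + 4))*(-15) = (36*(⅕))*(-15) = (36/5)*(-15) = -108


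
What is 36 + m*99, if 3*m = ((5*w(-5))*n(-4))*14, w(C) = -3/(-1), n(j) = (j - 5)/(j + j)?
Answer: 31329/4 ≈ 7832.3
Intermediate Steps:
n(j) = (-5 + j)/(2*j) (n(j) = (-5 + j)/((2*j)) = (-5 + j)*(1/(2*j)) = (-5 + j)/(2*j))
w(C) = 3 (w(C) = -3*(-1) = 3)
m = 315/4 (m = (((5*3)*((1/2)*(-5 - 4)/(-4)))*14)/3 = ((15*((1/2)*(-1/4)*(-9)))*14)/3 = ((15*(9/8))*14)/3 = ((135/8)*14)/3 = (1/3)*(945/4) = 315/4 ≈ 78.750)
36 + m*99 = 36 + (315/4)*99 = 36 + 31185/4 = 31329/4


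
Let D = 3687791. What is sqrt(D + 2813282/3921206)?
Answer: sqrt(14175739057232722242)/1960603 ≈ 1920.4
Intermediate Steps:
sqrt(D + 2813282/3921206) = sqrt(3687791 + 2813282/3921206) = sqrt(3687791 + 2813282*(1/3921206)) = sqrt(3687791 + 1406641/1960603) = sqrt(7230295504614/1960603) = sqrt(14175739057232722242)/1960603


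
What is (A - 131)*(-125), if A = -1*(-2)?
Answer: 16125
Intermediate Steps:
A = 2
(A - 131)*(-125) = (2 - 131)*(-125) = -129*(-125) = 16125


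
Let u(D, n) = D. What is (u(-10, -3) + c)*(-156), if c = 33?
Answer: -3588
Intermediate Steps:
(u(-10, -3) + c)*(-156) = (-10 + 33)*(-156) = 23*(-156) = -3588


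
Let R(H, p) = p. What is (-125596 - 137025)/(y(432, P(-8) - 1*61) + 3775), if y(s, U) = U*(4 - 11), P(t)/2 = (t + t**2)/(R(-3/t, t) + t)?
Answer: -262621/4251 ≈ -61.779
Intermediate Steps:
P(t) = (t + t**2)/t (P(t) = 2*((t + t**2)/(t + t)) = 2*((t + t**2)/((2*t))) = 2*((t + t**2)*(1/(2*t))) = 2*((t + t**2)/(2*t)) = (t + t**2)/t)
y(s, U) = -7*U (y(s, U) = U*(-7) = -7*U)
(-125596 - 137025)/(y(432, P(-8) - 1*61) + 3775) = (-125596 - 137025)/(-7*((1 - 8) - 1*61) + 3775) = -262621/(-7*(-7 - 61) + 3775) = -262621/(-7*(-68) + 3775) = -262621/(476 + 3775) = -262621/4251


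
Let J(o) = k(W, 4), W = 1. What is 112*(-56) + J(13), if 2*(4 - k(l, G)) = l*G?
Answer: -6270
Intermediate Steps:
k(l, G) = 4 - G*l/2 (k(l, G) = 4 - l*G/2 = 4 - G*l/2)
J(o) = 2 (J(o) = 4 - ½*4*1 = 4 - 2 = 2)
112*(-56) + J(13) = 112*(-56) + 2 = -6272 + 2 = -6270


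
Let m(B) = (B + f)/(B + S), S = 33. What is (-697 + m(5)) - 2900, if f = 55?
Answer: -68313/19 ≈ -3595.4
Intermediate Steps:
m(B) = (55 + B)/(33 + B) (m(B) = (B + 55)/(B + 33) = (55 + B)/(33 + B))
(-697 + m(5)) - 2900 = (-697 + (55 + 5)/(33 + 5)) - 2900 = (-697 + 60/38) - 2900 = (-697 + (1/38)*60) - 2900 = (-697 + 30/19) - 2900 = -13213/19 - 2900 = -68313/19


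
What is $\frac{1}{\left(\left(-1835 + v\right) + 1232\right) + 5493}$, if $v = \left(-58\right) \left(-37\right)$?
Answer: $\frac{1}{7036} \approx 0.00014213$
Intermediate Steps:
$v = 2146$
$\frac{1}{\left(\left(-1835 + v\right) + 1232\right) + 5493} = \frac{1}{\left(\left(-1835 + 2146\right) + 1232\right) + 5493} = \frac{1}{\left(311 + 1232\right) + 5493} = \frac{1}{1543 + 5493} = \frac{1}{7036}$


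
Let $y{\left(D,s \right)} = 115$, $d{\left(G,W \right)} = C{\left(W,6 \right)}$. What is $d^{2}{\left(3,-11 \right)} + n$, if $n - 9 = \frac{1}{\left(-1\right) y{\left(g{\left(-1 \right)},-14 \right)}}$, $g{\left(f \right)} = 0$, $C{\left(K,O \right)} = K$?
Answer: $\frac{14949}{115} \approx 129.99$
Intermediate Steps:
$d{\left(G,W \right)} = W$
$n = \frac{1034}{115}$ ($n = 9 + \frac{1}{\left(-1\right) 115} = 9 + \frac{1}{-115} = 9 - \frac{1}{115} = \frac{1034}{115} \approx 8.9913$)
$d^{2}{\left(3,-11 \right)} + n = \left(-11\right)^{2} + \frac{1034}{115} = 121 + \frac{1034}{115} = \frac{14949}{115}$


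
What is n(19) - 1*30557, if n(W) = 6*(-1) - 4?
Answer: -30567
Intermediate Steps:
n(W) = -10 (n(W) = -6 - 4 = -10)
n(19) - 1*30557 = -10 - 1*30557 = -10 - 30557 = -30567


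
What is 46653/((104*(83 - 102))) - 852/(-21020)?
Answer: -244740627/10383880 ≈ -23.569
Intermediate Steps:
46653/((104*(83 - 102))) - 852/(-21020) = 46653/((104*(-19))) - 852*(-1/21020) = 46653/(-1976) + 213/5255 = 46653*(-1/1976) + 213/5255 = -46653/1976 + 213/5255 = -244740627/10383880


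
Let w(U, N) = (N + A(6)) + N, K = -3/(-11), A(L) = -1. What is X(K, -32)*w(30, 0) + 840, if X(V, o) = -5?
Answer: 845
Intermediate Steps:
K = 3/11 (K = -3*(-1/11) = 3/11 ≈ 0.27273)
w(U, N) = -1 + 2*N (w(U, N) = (N - 1) + N = (-1 + N) + N = -1 + 2*N)
X(K, -32)*w(30, 0) + 840 = -5*(-1 + 2*0) + 840 = -5*(-1 + 0) + 840 = -5*(-1) + 840 = 5 + 840 = 845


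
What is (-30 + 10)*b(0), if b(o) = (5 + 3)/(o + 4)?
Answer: -40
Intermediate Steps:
b(o) = 8/(4 + o)
(-30 + 10)*b(0) = (-30 + 10)*(8/(4 + 0)) = -160/4 = -20*2 = -40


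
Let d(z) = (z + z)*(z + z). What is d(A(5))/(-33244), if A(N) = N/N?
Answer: -1/8311 ≈ -0.00012032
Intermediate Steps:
A(N) = 1
d(z) = 4*z² (d(z) = (2*z)*(2*z) = 4*z²)
d(A(5))/(-33244) = (4*1²)/(-33244) = (4*1)*(-1/33244) = 4*(-1/33244) = -1/8311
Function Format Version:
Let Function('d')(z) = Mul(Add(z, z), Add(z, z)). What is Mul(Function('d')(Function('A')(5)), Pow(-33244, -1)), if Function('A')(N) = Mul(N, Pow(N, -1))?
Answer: Rational(-1, 8311) ≈ -0.00012032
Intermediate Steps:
Function('A')(N) = 1
Function('d')(z) = Mul(4, Pow(z, 2)) (Function('d')(z) = Mul(Mul(2, z), Mul(2, z)) = Mul(4, Pow(z, 2)))
Mul(Function('d')(Function('A')(5)), Pow(-33244, -1)) = Mul(Mul(4, Pow(1, 2)), Pow(-33244, -1)) = Mul(Mul(4, 1), Rational(-1, 33244)) = Mul(4, Rational(-1, 33244)) = Rational(-1, 8311)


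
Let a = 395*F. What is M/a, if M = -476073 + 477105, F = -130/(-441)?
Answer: 227556/25675 ≈ 8.8629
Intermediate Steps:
F = 130/441 (F = -130*(-1/441) = 130/441 ≈ 0.29478)
a = 51350/441 (a = 395*(130/441) = 51350/441 ≈ 116.44)
M = 1032
M/a = 1032/(51350/441) = 1032*(441/51350) = 227556/25675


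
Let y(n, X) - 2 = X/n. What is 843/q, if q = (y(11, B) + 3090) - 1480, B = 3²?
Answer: 9273/17741 ≈ 0.52269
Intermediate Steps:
B = 9
y(n, X) = 2 + X/n
q = 17741/11 (q = ((2 + 9/11) + 3090) - 1480 = (31/11 + 3090) - 1480 = 34021/11 - 1480 = 17741/11 ≈ 1612.8)
843/q = 843/(17741/11) = 843*(11/17741) = 9273/17741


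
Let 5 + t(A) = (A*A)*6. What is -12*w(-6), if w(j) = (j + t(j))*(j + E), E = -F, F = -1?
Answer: 12300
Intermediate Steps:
t(A) = -5 + 6*A² (t(A) = -5 + (A*A)*6 = -5 + A²*6 = -5 + 6*A²)
E = 1 (E = -1*(-1) = 1)
w(j) = (1 + j)*(-5 + j + 6*j²) (w(j) = (j + (-5 + 6*j²))*(j + 1) = (-5 + j + 6*j²)*(1 + j) = (1 + j)*(-5 + j + 6*j²))
-12*w(-6) = -12*(-5 - 4*(-6) + 6*(-6)³ + 7*(-6)²) = -12*(-5 + 24 + 6*(-216) + 7*36) = -12*(-5 + 24 - 1296 + 252) = -12*(-1025) = 12300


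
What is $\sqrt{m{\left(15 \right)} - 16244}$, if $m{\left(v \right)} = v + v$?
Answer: $11 i \sqrt{134} \approx 127.33 i$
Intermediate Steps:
$m{\left(v \right)} = 2 v$
$\sqrt{m{\left(15 \right)} - 16244} = \sqrt{2 \cdot 15 - 16244} = \sqrt{30 - 16244} = \sqrt{-16214} = 11 i \sqrt{134}$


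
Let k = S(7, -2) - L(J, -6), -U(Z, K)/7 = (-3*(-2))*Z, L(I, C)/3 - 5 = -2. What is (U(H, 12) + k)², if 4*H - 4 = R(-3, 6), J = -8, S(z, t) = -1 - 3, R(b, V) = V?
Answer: 13924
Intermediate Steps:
S(z, t) = -4
L(I, C) = 9 (L(I, C) = 15 + 3*(-2) = 15 - 6 = 9)
H = 5/2 (H = 1 + (¼)*6 = 1 + 3/2 = 5/2 ≈ 2.5000)
U(Z, K) = -42*Z (U(Z, K) = -7*(-3*(-2))*Z = -42*Z)
k = -13 (k = -4 - 1*9 = -4 - 9 = -13)
(U(H, 12) + k)² = (-42*5/2 - 13)² = (-105 - 13)² = (-118)² = 13924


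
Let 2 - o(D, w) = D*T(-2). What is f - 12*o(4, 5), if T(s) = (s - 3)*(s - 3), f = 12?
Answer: 1188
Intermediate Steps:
T(s) = (-3 + s)² (T(s) = (-3 + s)*(-3 + s) = (-3 + s)²)
o(D, w) = 2 - 25*D (o(D, w) = 2 - D*(-3 - 2)² = 2 - D*(-5)² = 2 - D*25 = 2 - 25*D)
f - 12*o(4, 5) = 12 - 12*(2 - 25*4) = 12 - 12*(2 - 100) = 12 - 12*(-98) = 12 + 1176 = 1188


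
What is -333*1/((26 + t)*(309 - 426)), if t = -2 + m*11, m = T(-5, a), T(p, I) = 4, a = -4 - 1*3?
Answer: 37/884 ≈ 0.041855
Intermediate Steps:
a = -7 (a = -4 - 3 = -7)
m = 4
t = 42 (t = -2 + 4*11 = -2 + 44 = 42)
-333*1/((26 + t)*(309 - 426)) = -333*1/((26 + 42)*(309 - 426)) = -333/((-117*68)) = -333/(-7956) = -333*(-1/7956) = 37/884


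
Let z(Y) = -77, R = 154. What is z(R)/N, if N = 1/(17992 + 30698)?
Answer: -3749130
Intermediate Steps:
N = 1/48690 ≈ 2.0538e-5
z(R)/N = -77/1/48690 = -77*48690 = -3749130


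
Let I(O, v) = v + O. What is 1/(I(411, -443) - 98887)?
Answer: -1/98919 ≈ -1.0109e-5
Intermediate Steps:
I(O, v) = O + v
1/(I(411, -443) - 98887) = 1/((411 - 443) - 98887) = 1/(-32 - 98887) = 1/(-98919) = -1/98919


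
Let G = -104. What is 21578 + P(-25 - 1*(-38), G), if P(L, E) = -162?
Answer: 21416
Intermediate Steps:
21578 + P(-25 - 1*(-38), G) = 21578 - 162 = 21416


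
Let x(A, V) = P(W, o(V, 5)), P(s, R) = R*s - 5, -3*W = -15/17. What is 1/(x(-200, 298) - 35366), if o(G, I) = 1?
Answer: -17/601302 ≈ -2.8272e-5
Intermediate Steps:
W = 5/17 (W = -(-5)/17 = -⅓*(-15/17) = 5/17 ≈ 0.29412)
P(s, R) = -5 + R*s
x(A, V) = -80/17 (x(A, V) = -5 + 1*(5/17) = -5 + 5/17 = -80/17)
1/(x(-200, 298) - 35366) = 1/(-80/17 - 35366) = 1/(-601302/17) = -17/601302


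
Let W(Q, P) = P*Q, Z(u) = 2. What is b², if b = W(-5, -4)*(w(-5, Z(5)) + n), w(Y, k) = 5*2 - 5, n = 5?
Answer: 40000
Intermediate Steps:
w(Y, k) = 5 (w(Y, k) = 10 - 5 = 5)
b = 200 (b = (-4*(-5))*(5 + 5) = 20*10 = 200)
b² = 200² = 40000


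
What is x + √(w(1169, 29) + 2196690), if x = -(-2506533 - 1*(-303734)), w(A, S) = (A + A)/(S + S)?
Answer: 2202799 + √1847450191/29 ≈ 2.2043e+6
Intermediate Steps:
w(A, S) = A/S (w(A, S) = (2*A)/((2*S)) = (2*A)*(1/(2*S)) = A/S)
x = 2202799 (x = -(-2506533 + 303734) = -1*(-2202799) = 2202799)
x + √(w(1169, 29) + 2196690) = 2202799 + √(1169/29 + 2196690) = 2202799 + √(63705179/29) = 2202799 + √1847450191/29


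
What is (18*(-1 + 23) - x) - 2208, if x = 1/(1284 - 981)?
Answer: -549037/303 ≈ -1812.0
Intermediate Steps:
x = 1/303 ≈ 0.0033003
(18*(-1 + 23) - x) - 2208 = (18*(-1 + 23) - 1*1/303) - 2208 = (18*22 - 1/303) - 2208 = (396 - 1/303) - 2208 = 119987/303 - 2208 = -549037/303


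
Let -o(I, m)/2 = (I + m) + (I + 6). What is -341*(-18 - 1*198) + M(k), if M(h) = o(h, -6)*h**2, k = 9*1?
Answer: 70740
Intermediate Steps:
k = 9
o(I, m) = -12 - 4*I - 2*m (o(I, m) = -2*((I + m) + (I + 6)) = -2*((I + m) + (6 + I)) = -2*(6 + m + 2*I) = -12 - 4*I - 2*m)
M(h) = -4*h**3 (M(h) = (-12 - 4*h - 2*(-6))*h**2 = (-12 - 4*h + 12)*h**2 = (-4*h)*h**2 = -4*h**3)
-341*(-18 - 1*198) + M(k) = -341*(-18 - 1*198) - 4*9**3 = -341*(-18 - 198) - 4*729 = -341*(-216) - 2916 = 73656 - 2916 = 70740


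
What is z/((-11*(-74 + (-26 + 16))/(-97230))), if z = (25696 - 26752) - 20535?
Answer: 49983165/22 ≈ 2.2720e+6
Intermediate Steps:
z = -21591 (z = -1056 - 20535 = -21591)
z/((-11*(-74 + (-26 + 16))/(-97230))) = -21591*97230/(11*(-74 + (-26 + 16))) = -21591*97230/(11*(-74 - 10)) = -21591/(-11*(-84)*(-1/97230)) = -21591/(924*(-1/97230)) = -21591/(-22/2315) = -21591*(-2315/22) = 49983165/22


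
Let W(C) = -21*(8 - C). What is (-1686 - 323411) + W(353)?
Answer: -317852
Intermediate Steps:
W(C) = -168 + 21*C
(-1686 - 323411) + W(353) = (-1686 - 323411) + (-168 + 21*353) = -325097 + (-168 + 7413) = -325097 + 7245 = -317852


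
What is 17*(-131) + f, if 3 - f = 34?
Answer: -2258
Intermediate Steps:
f = -31 (f = 3 - 1*34 = 3 - 34 = -31)
17*(-131) + f = 17*(-131) - 31 = -2227 - 31 = -2258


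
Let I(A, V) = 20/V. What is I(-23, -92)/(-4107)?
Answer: 5/94461 ≈ 5.2932e-5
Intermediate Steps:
I(-23, -92)/(-4107) = (20/(-92))/(-4107) = (20*(-1/92))*(-1/4107) = -5/23*(-1/4107) = 5/94461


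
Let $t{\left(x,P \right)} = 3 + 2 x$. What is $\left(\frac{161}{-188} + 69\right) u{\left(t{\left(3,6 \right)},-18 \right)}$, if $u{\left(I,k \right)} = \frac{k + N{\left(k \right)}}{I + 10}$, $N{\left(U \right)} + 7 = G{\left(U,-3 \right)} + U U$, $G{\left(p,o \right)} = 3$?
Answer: $\frac{1934461}{1786} \approx 1083.1$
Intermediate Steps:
$N{\left(U \right)} = -4 + U^{2}$ ($N{\left(U \right)} = -7 + \left(3 + U U\right) = -7 + \left(3 + U^{2}\right) = -4 + U^{2}$)
$u{\left(I,k \right)} = \frac{-4 + k + k^{2}}{10 + I}$ ($u{\left(I,k \right)} = \frac{k + \left(-4 + k^{2}\right)}{I + 10} = \frac{-4 + k + k^{2}}{10 + I}$)
$\left(\frac{161}{-188} + 69\right) u{\left(t{\left(3,6 \right)},-18 \right)} = \left(\frac{161}{-188} + 69\right) \frac{-4 - 18 + \left(-18\right)^{2}}{10 + \left(3 + 2 \cdot 3\right)} = \left(161 \left(- \frac{1}{188}\right) + 69\right) \frac{-4 - 18 + 324}{10 + \left(3 + 6\right)} = \left(- \frac{161}{188} + 69\right) \frac{1}{10 + 9} \cdot 302 = \frac{12811 \cdot \frac{1}{19} \cdot 302}{188} = \frac{12811}{188} \cdot \frac{302}{19} = \frac{1934461}{1786}$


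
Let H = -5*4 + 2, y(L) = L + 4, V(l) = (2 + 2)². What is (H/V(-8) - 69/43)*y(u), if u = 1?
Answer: -4695/344 ≈ -13.648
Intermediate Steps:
V(l) = 16 (V(l) = 4² = 16)
y(L) = 4 + L
H = -18 (H = -20 + 2 = -18)
(H/V(-8) - 69/43)*y(u) = (-18/16 - 69/43)*(4 + 1) = (-18*1/16 - 69*1/43)*5 = (-9/8 - 69/43)*5 = -939/344*5 = -4695/344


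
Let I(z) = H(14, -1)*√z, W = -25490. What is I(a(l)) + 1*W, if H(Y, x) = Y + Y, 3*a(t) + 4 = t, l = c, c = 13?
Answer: -25490 + 28*√3 ≈ -25442.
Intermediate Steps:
l = 13
a(t) = -4/3 + t/3
H(Y, x) = 2*Y
I(z) = 28*√z (I(z) = (2*14)*√z = 28*√z)
I(a(l)) + 1*W = 28*√(-4/3 + (⅓)*13) + 1*(-25490) = 28*√(-4/3 + 13/3) - 25490 = 28*√3 - 25490 = -25490 + 28*√3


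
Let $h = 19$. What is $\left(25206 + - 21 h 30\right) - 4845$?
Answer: $8391$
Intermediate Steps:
$\left(25206 + - 21 h 30\right) - 4845 = \left(25206 + \left(-21\right) 19 \cdot 30\right) - 4845 = \left(25206 - 11970\right) - 4845 = 13236 - 4845 = 8391$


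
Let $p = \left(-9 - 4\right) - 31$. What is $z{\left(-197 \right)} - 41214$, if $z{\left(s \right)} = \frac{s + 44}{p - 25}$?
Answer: $- \frac{947871}{23} \approx -41212.0$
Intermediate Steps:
$p = -44$ ($p = -13 - 31 = -44$)
$z{\left(s \right)} = - \frac{44}{69} - \frac{s}{69}$ ($z{\left(s \right)} = \frac{s + 44}{-44 - 25} = \frac{44 + s}{-69} = \left(44 + s\right) \left(- \frac{1}{69}\right) = - \frac{44}{69} - \frac{s}{69}$)
$z{\left(-197 \right)} - 41214 = \left(- \frac{44}{69} - - \frac{197}{69}\right) - 41214 = \left(- \frac{44}{69} + \frac{197}{69}\right) - 41214 = \frac{51}{23} - 41214 = - \frac{947871}{23}$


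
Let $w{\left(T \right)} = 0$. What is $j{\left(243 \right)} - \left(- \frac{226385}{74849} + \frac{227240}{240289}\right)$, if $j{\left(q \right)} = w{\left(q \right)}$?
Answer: $\frac{37389138505}{17985391361} \approx 2.0789$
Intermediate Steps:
$j{\left(q \right)} = 0$
$j{\left(243 \right)} - \left(- \frac{226385}{74849} + \frac{227240}{240289}\right) = 0 - \left(- \frac{226385}{74849} + \frac{227240}{240289}\right) = 0 - - \frac{37389138505}{17985391361} = 0 + \left(\frac{226385}{74849} - \frac{227240}{240289}\right) = 0 + \frac{37389138505}{17985391361} = \frac{37389138505}{17985391361}$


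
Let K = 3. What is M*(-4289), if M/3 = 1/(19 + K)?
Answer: -12867/22 ≈ -584.86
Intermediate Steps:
M = 3/22 (M = 3/(19 + 3) = 3/22 ≈ 0.13636)
M*(-4289) = (3/22)*(-4289) = -12867/22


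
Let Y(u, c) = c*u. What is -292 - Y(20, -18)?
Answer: 68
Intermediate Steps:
-292 - Y(20, -18) = -292 - (-18)*20 = -292 - 1*(-360) = -292 + 360 = 68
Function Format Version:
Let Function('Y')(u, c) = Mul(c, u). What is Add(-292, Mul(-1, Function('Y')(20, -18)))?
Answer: 68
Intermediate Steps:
Add(-292, Mul(-1, Function('Y')(20, -18))) = Add(-292, Mul(-1, Mul(-18, 20))) = Add(-292, Mul(-1, -360)) = Add(-292, 360) = 68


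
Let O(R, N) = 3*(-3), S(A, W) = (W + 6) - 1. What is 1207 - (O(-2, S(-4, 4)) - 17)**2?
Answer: 531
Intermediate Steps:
S(A, W) = 5 + W (S(A, W) = (6 + W) - 1 = 5 + W)
O(R, N) = -9
1207 - (O(-2, S(-4, 4)) - 17)**2 = 1207 - (-9 - 17)**2 = 1207 - 1*(-26)**2 = 1207 - 1*676 = 1207 - 676 = 531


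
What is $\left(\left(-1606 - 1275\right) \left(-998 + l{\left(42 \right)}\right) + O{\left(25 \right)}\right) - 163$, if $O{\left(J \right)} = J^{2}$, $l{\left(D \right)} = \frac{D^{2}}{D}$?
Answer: $2754698$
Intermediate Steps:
$l{\left(D \right)} = D$
$\left(\left(-1606 - 1275\right) \left(-998 + l{\left(42 \right)}\right) + O{\left(25 \right)}\right) - 163 = \left(\left(-1606 - 1275\right) \left(-998 + 42\right) + 25^{2}\right) - 163 = \left(\left(-2881\right) \left(-956\right) + 625\right) - 163 = \left(2754236 + 625\right) - 163 = 2754861 - 163 = 2754698$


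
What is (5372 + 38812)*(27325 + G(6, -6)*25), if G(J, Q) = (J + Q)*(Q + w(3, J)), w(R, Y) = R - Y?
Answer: 1207327800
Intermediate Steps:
G(J, Q) = (J + Q)*(3 + Q - J) (G(J, Q) = (J + Q)*(Q + (3 - J)) = (J + Q)*(3 + Q - J))
(5372 + 38812)*(27325 + G(6, -6)*25) = (5372 + 38812)*(27325 + ((-6)**2 - 1*6**2 + 3*6 + 3*(-6))*25) = 44184*(27325 + (36 - 1*36 + 18 - 18)*25) = 44184*(27325 + (36 - 36 + 18 - 18)*25) = 44184*(27325 + 0*25) = 44184*(27325 + 0) = 44184*27325 = 1207327800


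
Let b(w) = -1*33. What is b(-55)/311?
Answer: -33/311 ≈ -0.10611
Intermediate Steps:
b(w) = -33
b(-55)/311 = -33/311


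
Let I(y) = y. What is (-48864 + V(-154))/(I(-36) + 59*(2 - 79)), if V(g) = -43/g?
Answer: 7525013/705166 ≈ 10.671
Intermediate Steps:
(-48864 + V(-154))/(I(-36) + 59*(2 - 79)) = (-48864 - 43/(-154))/(-36 + 59*(2 - 79)) = (-48864 - 43*(-1/154))/(-36 + 59*(-77)) = (-48864 + 43/154)/(-36 - 4543) = -7525013/154/(-4579) = -7525013/154*(-1/4579) = 7525013/705166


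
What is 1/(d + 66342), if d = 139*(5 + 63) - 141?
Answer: 1/75653 ≈ 1.3218e-5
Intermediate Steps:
d = 9311 (d = 139*68 - 141 = 9452 - 141 = 9311)
1/(d + 66342) = 1/(9311 + 66342) = 1/75653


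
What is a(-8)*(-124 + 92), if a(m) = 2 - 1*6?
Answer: 128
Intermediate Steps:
a(m) = -4 (a(m) = 2 - 6 = -4)
a(-8)*(-124 + 92) = -4*(-124 + 92) = -4*(-32) = 128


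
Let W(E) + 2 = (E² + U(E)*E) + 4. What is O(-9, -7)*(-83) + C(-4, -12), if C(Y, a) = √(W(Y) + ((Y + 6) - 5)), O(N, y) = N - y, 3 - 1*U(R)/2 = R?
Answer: 166 + I*√41 ≈ 166.0 + 6.4031*I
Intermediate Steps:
U(R) = 6 - 2*R
W(E) = 2 + E² + E*(6 - 2*E) (W(E) = -2 + ((E² + (6 - 2*E)*E) + 4) = -2 + ((E² + E*(6 - 2*E)) + 4) = -2 + (4 + E² + E*(6 - 2*E)) = 2 + E² + E*(6 - 2*E))
C(Y, a) = √(3 - Y² + 7*Y) (C(Y, a) = √((2 - Y² + 6*Y) + ((Y + 6) - 5)) = √((2 - Y² + 6*Y) + ((6 + Y) - 5)) = √((2 - Y² + 6*Y) + (1 + Y)) = √(3 - Y² + 7*Y))
O(-9, -7)*(-83) + C(-4, -12) = (-9 - 1*(-7))*(-83) + √(3 - 1*(-4)² + 7*(-4)) = (-9 + 7)*(-83) + √(3 - 1*16 - 28) = -2*(-83) + √(3 - 16 - 28) = 166 + √(-41) = 166 + I*√41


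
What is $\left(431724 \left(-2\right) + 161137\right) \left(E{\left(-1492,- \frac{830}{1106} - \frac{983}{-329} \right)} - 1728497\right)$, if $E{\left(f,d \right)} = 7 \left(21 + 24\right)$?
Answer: $1213721228602$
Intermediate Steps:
$E{\left(f,d \right)} = 315$ ($E{\left(f,d \right)} = 7 \cdot 45 = 315$)
$\left(431724 \left(-2\right) + 161137\right) \left(E{\left(-1492,- \frac{830}{1106} - \frac{983}{-329} \right)} - 1728497\right) = \left(431724 \left(-2\right) + 161137\right) \left(315 - 1728497\right) = \left(-863448 + 161137\right) \left(-1728182\right) = \left(-702311\right) \left(-1728182\right) = 1213721228602$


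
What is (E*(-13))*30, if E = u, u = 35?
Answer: -13650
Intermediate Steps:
E = 35
(E*(-13))*30 = (35*(-13))*30 = -455*30 = -13650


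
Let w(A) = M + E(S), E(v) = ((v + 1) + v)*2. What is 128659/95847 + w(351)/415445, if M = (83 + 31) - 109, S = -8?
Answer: 10689668416/7963831383 ≈ 1.3423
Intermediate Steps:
E(v) = 2 + 4*v (E(v) = ((1 + v) + v)*2 = (1 + 2*v)*2 = 2 + 4*v)
M = 5 (M = 114 - 109 = 5)
w(A) = -25 (w(A) = 5 + (2 + 4*(-8)) = 5 + (2 - 32) = 5 - 30 = -25)
128659/95847 + w(351)/415445 = 128659/95847 - 25/415445 = 128659*(1/95847) - 25*1/415445 = 128659/95847 - 5/83089 = 10689668416/7963831383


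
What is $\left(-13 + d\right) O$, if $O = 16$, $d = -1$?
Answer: $-224$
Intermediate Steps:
$\left(-13 + d\right) O = \left(-13 - 1\right) 16 = \left(-14\right) 16 = -224$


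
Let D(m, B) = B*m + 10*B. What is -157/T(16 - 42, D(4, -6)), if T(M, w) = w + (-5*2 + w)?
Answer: 157/178 ≈ 0.88202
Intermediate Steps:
D(m, B) = 10*B + B*m
T(M, w) = -10 + 2*w (T(M, w) = w + (-10 + w) = -10 + 2*w)
-157/T(16 - 42, D(4, -6)) = -157/(-10 + 2*(-6*(10 + 4))) = -157/(-10 + 2*(-6*14)) = -157/(-10 + 2*(-84)) = -157/(-10 - 168) = -157/(-178) = -157*(-1/178) = 157/178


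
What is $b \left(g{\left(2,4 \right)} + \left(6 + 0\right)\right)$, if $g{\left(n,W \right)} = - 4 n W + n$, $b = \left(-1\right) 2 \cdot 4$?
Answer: $192$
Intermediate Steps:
$b = -8$ ($b = \left(-2\right) 4 = -8$)
$g{\left(n,W \right)} = n - 4 W n$ ($g{\left(n,W \right)} = - 4 W n + n = n - 4 W n$)
$b \left(g{\left(2,4 \right)} + \left(6 + 0\right)\right) = - 8 \left(2 \left(1 - 16\right) + \left(6 + 0\right)\right) = - 8 \left(2 \left(1 - 16\right) + 6\right) = - 8 \left(2 \left(-15\right) + 6\right) = - 8 \left(-30 + 6\right) = \left(-8\right) \left(-24\right) = 192$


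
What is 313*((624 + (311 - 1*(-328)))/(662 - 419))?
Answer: 131773/81 ≈ 1626.8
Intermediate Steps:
313*((624 + (311 - 1*(-328)))/(662 - 419)) = 313*((624 + (311 + 328))/243) = 313*((624 + 639)*(1/243)) = 313*(1263*(1/243)) = 313*(421/81) = 131773/81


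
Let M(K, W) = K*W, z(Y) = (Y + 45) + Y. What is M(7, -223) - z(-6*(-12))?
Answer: -1750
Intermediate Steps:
z(Y) = 45 + 2*Y (z(Y) = (45 + Y) + Y = 45 + 2*Y)
M(7, -223) - z(-6*(-12)) = 7*(-223) - (45 + 2*(-6*(-12))) = -1561 - (45 + 2*72) = -1561 - (45 + 144) = -1561 - 1*189 = -1561 - 189 = -1750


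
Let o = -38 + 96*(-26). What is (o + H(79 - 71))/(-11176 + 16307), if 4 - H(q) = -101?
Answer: -347/733 ≈ -0.47340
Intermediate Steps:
H(q) = 105 (H(q) = 4 - 1*(-101) = 4 + 101 = 105)
o = -2534 (o = -38 - 2496 = -2534)
(o + H(79 - 71))/(-11176 + 16307) = (-2534 + 105)/(-11176 + 16307) = -2429/5131 = -2429*1/5131 = -347/733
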